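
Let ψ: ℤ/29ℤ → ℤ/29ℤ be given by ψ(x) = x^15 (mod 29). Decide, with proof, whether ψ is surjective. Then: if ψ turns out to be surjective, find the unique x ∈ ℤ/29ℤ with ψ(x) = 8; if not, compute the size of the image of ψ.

Since 29 is prime, the nonzero elements of ℤ/29ℤ form a cyclic group of order 28.
As gcd(15, 28) = 1, raising to the 15th power is a bijection on this group: if x_1^15 ≡ x_2^15 then (x_1x_2^{−1})^15 = 1, and the only element of order dividing gcd(15, 28) = 1 is 1, so x_1 = x_2.
With ψ(0) = 0 this makes ψ injective on all of ℤ/29ℤ, hence bijective (finite equal-size domain and codomain). In particular ψ is surjective.
Since ψ is surjective, we find the preimage of 8. The inverse of x ↦ x^15 on (ℤ/29ℤ)^× is x ↦ x^15, because 15·15 = 225 = 8·28 + 1 ≡ 1 (mod 28) and x^{28} = 1 for x ≠ 0 (Fermat). So ψ⁻¹(8) = 8^15 mod 29.
Repeated squaring mod 29: 8^1 ≡ 8, 8^2 ≡ 8² = 64 ≡ 6, 8^4 ≡ 6² = 36 ≡ 7, 8^8 ≡ 7² = 49 ≡ 20. Since 15 = 8 + 4 + 2 + 1, 8^15 ≡ 20·7·6·8: 20·7 = 140 ≡ 24, then 24·6 = 144 ≡ 28, then 28·8 = 224 ≡ 21. So 8^15 ≡ 21 (mod 29).
Hence ψ⁻¹(8) = 21.

21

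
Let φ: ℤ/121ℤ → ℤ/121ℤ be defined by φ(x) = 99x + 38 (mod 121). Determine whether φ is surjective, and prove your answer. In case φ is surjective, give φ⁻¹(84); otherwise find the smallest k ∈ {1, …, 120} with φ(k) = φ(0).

11

Since gcd(99, 121) = 11, we have 99x ≡ 0 (mod 11) for all x, so φ(x) ≡ 5 (mod 11).
But 0 ≢ 5 (mod 11), so 0 ∈ ℤ/121ℤ has no preimage. Therefore φ is not surjective.
Since φ is not surjective, we find the least positive k with φ(k) = φ(0): this means 99k ≡ 0 (mod 121), i.e. 121 ∣ 99k. Since gcd(99, 121) = 11, dividing through by 11 this holds exactly when 11 ∣ 9k, and as gcd(9, 11) = 1, exactly when 11 ∣ k.
The smallest positive such k is 11.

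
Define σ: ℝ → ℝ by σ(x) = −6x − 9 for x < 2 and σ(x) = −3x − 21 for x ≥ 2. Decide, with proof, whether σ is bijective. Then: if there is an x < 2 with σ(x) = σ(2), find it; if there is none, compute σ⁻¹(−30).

3

Both pieces are strictly decreasing (slopes −6 and −3), so each is injective on its own interval.
The left piece maps (−∞, 2) onto (−21, ∞); the right piece maps [2, ∞) onto (−∞, −27].
The images leave a gap (−21 has no preimage), so σ is not surjective, hence not bijective.
Because the two images are disjoint, no x < 2 has σ(x) = σ(2), so we compute σ⁻¹(−30): −30 lies in (−∞, −27], so solve −3x − 21 = −30: x = (−30 + 21)/(−3) = 3.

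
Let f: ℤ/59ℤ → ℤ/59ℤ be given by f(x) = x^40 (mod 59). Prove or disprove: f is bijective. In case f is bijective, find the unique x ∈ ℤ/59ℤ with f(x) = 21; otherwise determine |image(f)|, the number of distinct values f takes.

30

f(29): Repeated squaring mod 59: 29^1 ≡ 29, 29^2 ≡ 29² = 841 ≡ 15, 29^4 ≡ 15² = 225 ≡ 48, 29^8 ≡ 48² = 2304 ≡ 3, 29^16 ≡ 3² = 9, 29^32 ≡ 9² = 81 ≡ 22. Since 40 = 32 + 8, 29^40 ≡ 22·3: 22·3 = 66 ≡ 7. So 29^40 ≡ 7 (mod 59).
f(30): Repeated squaring mod 59: 30^1 ≡ 30, 30^2 ≡ 30² = 900 ≡ 15, 30^4 ≡ 15² = 225 ≡ 48, 30^8 ≡ 48² = 2304 ≡ 3, 30^16 ≡ 3² = 9, 30^32 ≡ 9² = 81 ≡ 22. Since 40 = 32 + 8, 30^40 ≡ 22·3: 22·3 = 66 ≡ 7. So 30^40 ≡ 7 (mod 59).
So f(29) = f(30) = 7 while 29 ≠ 30, hence f is not injective, hence not bijective.
Since f is not bijective, we determine |image(f)|. Computing x^40 mod 59 for each x (by repeated squaring, reducing mod 59 at every step), the values f(0), f(1), …, f(58) are: 0, 1, 17, 29, 53, 20, 21, 35, 16, 15, 45, 41, 3, 4, 5, 49, 36, 27, 19, 25, 57, 12, 48, 28, 51, 46, 9, 22, 26, 7, 7, 26, 22, 9, 46, 51, 28, 48, 12, 57, 25, 19, 27, 36, 49, 5, 4, 3, 41, 45, 15, 16, 35, 21, 20, 53, 29, 17, 1.
The distinct values are {0, 1, 3, 4, 5, 7, 9, 12, 15, 16, 17, 19, 20, 21, 22, 25, 26, 27, 28, 29, 35, 36, 41, 45, 46, 48, 49, 51, 53, 57}; there are 30 of them.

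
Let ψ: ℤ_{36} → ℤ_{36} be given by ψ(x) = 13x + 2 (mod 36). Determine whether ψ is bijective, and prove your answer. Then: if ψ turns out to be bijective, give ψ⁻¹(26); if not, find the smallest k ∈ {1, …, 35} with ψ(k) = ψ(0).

24

Recall that injectivity means: for all x_1, x_2 in the domain, ψ(x_1) = ψ(x_2) implies x_1 = x_2.
Suppose ψ(x_1) = ψ(x_2) in ℤ_{36}. Then 13x_1 + 2 ≡ 13x_2 + 2 (mod 36), hence 13(x_1 − x_2) ≡ 0 (mod 36).
Since gcd(13, 36) = 1, 13 is invertible modulo 36, so x_1 − x_2 ≡ 0 (mod 36), i.e. x_1 = x_2.
We now compute 13⁻¹ mod 36 explicitly. Euclid's algorithm: 36 = 2·13 + 10, 13 = 1·10 + 3, 10 = 3·3 + 1; back-substituting gives 1 = 25·13 − 9·36, so 13⁻¹ ≡ 25 (mod 36).
Then y ↦ 25(y − 2) is a two-sided inverse to ψ, so every y ∈ ℤ_{36} has a preimage.
So ψ is bijective.
Since ψ is bijective, we find ψ⁻¹(26): we need 13x ≡ 26 − 2 ≡ 24 (mod 36). Using 13⁻¹ = 25: x ≡ 25·24 = 600 = 16·36 + 24, so x = 24.
Check: ψ(24) = 13·24 + 2 = 314 = 8·36 + 26 ≡ 26 (mod 36).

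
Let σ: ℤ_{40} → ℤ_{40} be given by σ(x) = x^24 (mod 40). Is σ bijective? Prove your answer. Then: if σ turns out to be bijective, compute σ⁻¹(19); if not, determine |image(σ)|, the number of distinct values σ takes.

σ(1) = 1^24 = 1.
σ(3): Repeated squaring mod 40: 3^1 ≡ 3, 3^2 ≡ 3² = 9, 3^4 ≡ 9² = 81 ≡ 1, 3^8 ≡ 1² = 1, 3^16 ≡ 1² = 1. Since 24 = 16 + 8, 3^24 ≡ 1·1: 1·1 = 1. So 3^24 ≡ 1 (mod 40).
So σ(1) = σ(3) = 1 while 1 ≠ 3, thus σ is not injective, hence not bijective.
Since σ is not bijective, we determine |image(σ)|. Computing x^24 mod 40 for each x (by repeated squaring, reducing mod 40 at every step), the values σ(0), σ(1), …, σ(39) are: 0, 1, 16, 1, 16, 25, 16, 1, 16, 1, 0, 1, 16, 1, 16, 25, 16, 1, 16, 1, 0, 1, 16, 1, 16, 25, 16, 1, 16, 1, 0, 1, 16, 1, 16, 25, 16, 1, 16, 1.
The distinct values are {0, 1, 16, 25}; there are 4 of them.

4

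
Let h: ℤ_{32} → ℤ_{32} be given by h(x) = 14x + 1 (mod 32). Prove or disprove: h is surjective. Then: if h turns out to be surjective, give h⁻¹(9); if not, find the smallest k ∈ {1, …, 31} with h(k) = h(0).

16

Recall that h is surjective if every y in the codomain equals h(x) for some x in the domain.
Since gcd(14, 32) = 2, we have 14x ≡ 0 (mod 2) for all x, so h(x) ≡ 1 (mod 2).
But 0 ≢ 1 (mod 2), so 0 ∈ ℤ_{32} has no preimage. Hence h is not surjective.
Since h is not surjective, we find the least positive k with h(k) = h(0): this means 14k ≡ 0 (mod 32), i.e. 32 ∣ 14k. Since gcd(14, 32) = 2, dividing through by 2 this holds exactly when 16 ∣ 7k, and as gcd(7, 16) = 1, exactly when 16 ∣ k.
The smallest positive such k is 16.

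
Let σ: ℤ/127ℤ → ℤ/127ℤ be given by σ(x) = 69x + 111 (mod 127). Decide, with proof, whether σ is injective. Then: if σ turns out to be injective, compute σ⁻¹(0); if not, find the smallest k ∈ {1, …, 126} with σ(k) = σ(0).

26

Suppose σ(s) = σ(t) in ℤ/127ℤ. Then 69s + 111 ≡ 69t + 111 (mod 127), hence 69(s − t) ≡ 0 (mod 127).
Since gcd(69, 127) = 1, 69 is invertible modulo 127, so s − t ≡ 0 (mod 127), i.e. s = t.
Thus σ is injective.
We now compute 69⁻¹ mod 127 explicitly. Euclid's algorithm: 127 = 1·69 + 58, 69 = 1·58 + 11, 58 = 5·11 + 3, 11 = 3·3 + 2, 3 = 1·2 + 1; back-substituting gives 1 = 81·69 − 44·127, so 69⁻¹ ≡ 81 (mod 127).
Since σ is injective, we compute σ⁻¹(0): solve 69x + 111 ≡ 0 (mod 127), i.e. 69x ≡ 16 (mod 127).
Multiplying by 69⁻¹ = 81 gives x ≡ 81·16 = 1296 = 10·127 + 26 ≡ 26 (mod 127).
Check: σ(26) = 69·26 + 111 = 1905 = 15·127 + 0 ≡ 0 (mod 127).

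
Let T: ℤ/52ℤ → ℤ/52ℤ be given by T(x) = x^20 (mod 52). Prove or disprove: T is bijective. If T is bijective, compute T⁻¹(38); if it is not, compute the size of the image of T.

T(1) = 1^20 = 1.
T(5): Repeated squaring mod 52: 5^1 ≡ 5, 5^2 ≡ 5² = 25, 5^4 ≡ 25² = 625 ≡ 1, 5^8 ≡ 1² = 1, 5^16 ≡ 1² = 1. Since 20 = 16 + 4, 5^20 ≡ 1·1: 1·1 = 1. So 5^20 ≡ 1 (mod 52).
So T(1) = T(5) = 1 while 1 ≠ 5, so T is not injective, hence not bijective.
Since T is not bijective, we determine |image(T)|. Computing x^20 mod 52 for each x (by repeated squaring, reducing mod 52 at every step), the values T(0), T(1), …, T(51) are: 0, 1, 48, 9, 16, 1, 16, 29, 40, 29, 48, 9, 40, 13, 40, 9, 48, 29, 40, 29, 16, 1, 16, 9, 48, 1, 0, 1, 48, 9, 16, 1, 16, 29, 40, 29, 48, 9, 40, 13, 40, 9, 48, 29, 40, 29, 16, 1, 16, 9, 48, 1.
The distinct values are {0, 1, 9, 13, 16, 29, 40, 48}; there are 8 of them.

8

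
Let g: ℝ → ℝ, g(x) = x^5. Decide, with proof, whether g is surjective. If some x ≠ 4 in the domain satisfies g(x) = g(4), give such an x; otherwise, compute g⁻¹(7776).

6

For any y ∈ ℝ, x = y^{1/5} ∈ ℝ gives g(x) = y, so g is surjective.
Since x ↦ x^5 is strictly increasing on ℝ, it is injective there, so no x ≠ 4 in the domain has g(x) = g(4). We therefore compute g⁻¹(7776) = 7776^{1/5} = 6 (indeed 6^5 = 7776).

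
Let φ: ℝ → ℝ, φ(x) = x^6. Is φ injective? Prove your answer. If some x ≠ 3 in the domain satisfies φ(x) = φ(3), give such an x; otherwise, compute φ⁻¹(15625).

-3

φ(3) = 729 = (−3)^6 = φ(−3) (since 6 is even), with 3 ≠ −3. So φ is not injective.
For the follow-up, such an x exists: taking x = −3 ∈ ℝ gives φ(−3) = 729 = φ(3) with −3 ≠ 3.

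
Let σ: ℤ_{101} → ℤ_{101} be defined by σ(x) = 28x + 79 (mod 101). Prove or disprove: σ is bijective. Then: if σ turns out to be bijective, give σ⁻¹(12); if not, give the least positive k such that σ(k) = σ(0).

Recall that injectivity means: for all u, v in the domain, σ(u) = σ(v) implies u = v.
If σ(u) = σ(v), then 28u ≡ 28v (mod 101). Because gcd(28, 101) = 1, we may cancel 28 to get u ≡ v (mod 101).
We now compute 28⁻¹ mod 101 explicitly. Euclid's algorithm: 101 = 3·28 + 17, 28 = 1·17 + 11, 17 = 1·11 + 6, 11 = 1·6 + 5, 6 = 1·5 + 1; back-substituting gives 1 = 83·28 − 23·101, so 28⁻¹ ≡ 83 (mod 101).
For any y ∈ ℤ_{101}, x = 83(y − 79) mod 101 satisfies σ(x) = 28·83(y − 79) + 79 ≡ y (since 28·83 ≡ 1 mod 101). So every y has a preimage.
Therefore σ is bijective.
Since σ is bijective, we compute σ⁻¹(12): solve 28x + 79 ≡ 12 (mod 101), i.e. 28x ≡ 34 (mod 101).
Multiplying by 28⁻¹ = 83 gives x ≡ 83·34 = 2822 = 27·101 + 95 ≡ 95 (mod 101).
Check: σ(95) = 28·95 + 79 = 2739 = 27·101 + 12 ≡ 12 (mod 101).

95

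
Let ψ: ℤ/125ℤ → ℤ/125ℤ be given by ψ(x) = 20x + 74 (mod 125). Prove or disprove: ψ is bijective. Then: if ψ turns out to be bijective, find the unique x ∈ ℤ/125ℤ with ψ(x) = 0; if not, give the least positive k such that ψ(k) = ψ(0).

25

Recall that ψ is injective when ψ(u) = ψ(v) forces u = v.
We have gcd(20, 125) = 5 > 1. Taking u = 0 and v = 25: ψ(0) = 74 and ψ(25) = 20·25 + 74 = 574 ≡ 74 (mod 125).
So ψ(0) = ψ(25) while 0 ≠ 25, so ψ is not injective, hence not bijective.
Since ψ is not bijective, we find the least positive k with ψ(k) = ψ(0): this means 20k ≡ 0 (mod 125), i.e. 125 ∣ 20k. Since gcd(20, 125) = 5, dividing through by 5 this holds exactly when 25 ∣ 4k, and as gcd(4, 25) = 1, exactly when 25 ∣ k.
The smallest positive such k is 25.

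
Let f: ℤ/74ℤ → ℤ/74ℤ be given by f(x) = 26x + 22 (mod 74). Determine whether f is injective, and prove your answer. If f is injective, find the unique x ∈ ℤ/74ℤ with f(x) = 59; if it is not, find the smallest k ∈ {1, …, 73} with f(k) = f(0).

37

We have gcd(26, 74) = 2 > 1. Taking a = 0 and b = 37: f(0) = 22 and f(37) = 26·37 + 22 = 984 ≡ 22 (mod 74).
So f(0) = f(37) while 0 ≠ 37, hence f is not injective.
Since f is not injective, we find the least positive k with f(k) = f(0): this means 26k ≡ 0 (mod 74), i.e. 74 ∣ 26k. Since gcd(26, 74) = 2, dividing through by 2 this holds exactly when 37 ∣ 13k, and as gcd(13, 37) = 1, exactly when 37 ∣ k.
The smallest positive such k is 37.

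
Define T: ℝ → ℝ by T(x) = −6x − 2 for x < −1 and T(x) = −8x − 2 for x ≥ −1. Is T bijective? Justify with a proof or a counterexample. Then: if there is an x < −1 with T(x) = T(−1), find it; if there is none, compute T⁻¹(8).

-4/3

Both pieces are strictly decreasing (slopes −6 and −8), so each is injective on its own interval.
The left piece maps (−∞, −1) onto (4, ∞); the right piece maps [−1, ∞) onto (−∞, 6].
These images overlap. In particular T(−1) = 6 (right piece), and solving −6x − 2 = 6 on the left piece gives x = −4/3 < −1.
So T(−4/3) = T(−1) with −4/3 ≠ −1, and T is not injective, hence not bijective. This x = −4/3 is the requested value below −1.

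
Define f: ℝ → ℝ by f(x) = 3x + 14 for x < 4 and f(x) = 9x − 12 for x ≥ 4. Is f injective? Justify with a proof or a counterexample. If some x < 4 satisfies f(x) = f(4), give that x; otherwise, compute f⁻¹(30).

10/3

Both pieces are strictly increasing (slopes 3 and 9), so each is injective on its own interval.
The left piece maps (−∞, 4) onto (−∞, 26); the right piece maps [4, ∞) onto [24, ∞).
These images overlap. In particular f(4) = 24 (right piece), and solving 3x + 14 = 24 on the left piece gives x = 10/3 < 4.
So f(10/3) = f(4) with 10/3 ≠ 4, and f is not injective. This x = 10/3 is the requested value below 4.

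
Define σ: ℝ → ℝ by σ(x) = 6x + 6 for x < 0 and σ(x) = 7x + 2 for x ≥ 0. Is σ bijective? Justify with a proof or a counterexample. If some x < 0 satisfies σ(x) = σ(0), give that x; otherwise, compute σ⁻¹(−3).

Both pieces are strictly increasing (slopes 6 and 7), so each is injective on its own interval.
The left piece maps (−∞, 0) onto (−∞, 6); the right piece maps [0, ∞) onto [2, ∞).
These images overlap. In particular σ(0) = 2 (right piece), and solving 6x + 6 = 2 on the left piece gives x = −2/3 < 0.
So σ(−2/3) = σ(0) with −2/3 ≠ 0, and σ is not injective, hence not bijective. This x = −2/3 is the requested value below 0.

-2/3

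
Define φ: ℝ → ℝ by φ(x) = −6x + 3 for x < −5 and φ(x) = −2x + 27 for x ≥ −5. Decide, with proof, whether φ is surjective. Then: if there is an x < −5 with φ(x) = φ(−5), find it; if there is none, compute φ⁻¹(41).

Both pieces are strictly decreasing (slopes −6 and −2), so each is injective on its own interval.
The left piece maps (−∞, −5) onto (33, ∞); the right piece maps [−5, ∞) onto (−∞, 37].
The union (33, ∞) ∪ (−∞, 37] covers ℝ, so φ is surjective.
For the follow-up: the images overlap, so an x < −5 with φ(x) = φ(−5) exists. φ(−5) = 37; solving −6x + 3 = 37 for x < −5 gives x = (37 − 3)/(−6) = −17/3.

-17/3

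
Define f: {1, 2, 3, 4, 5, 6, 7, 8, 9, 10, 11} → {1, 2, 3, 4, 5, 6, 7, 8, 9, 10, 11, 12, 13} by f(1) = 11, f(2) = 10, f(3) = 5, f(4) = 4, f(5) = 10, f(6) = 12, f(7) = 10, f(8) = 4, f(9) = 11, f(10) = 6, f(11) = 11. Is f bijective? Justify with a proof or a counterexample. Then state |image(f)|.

6

f(2) = 10 = f(5) with 2 ≠ 5, so f is not injective, hence not bijective.
The image of f is {4, 5, 6, 10, 11, 12}, which has 6 elements.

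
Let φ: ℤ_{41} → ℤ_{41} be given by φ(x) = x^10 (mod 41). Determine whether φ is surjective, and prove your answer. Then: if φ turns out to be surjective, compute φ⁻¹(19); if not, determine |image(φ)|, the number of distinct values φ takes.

5

φ(1) = 1^10 = 1.
φ(4): Repeated squaring mod 41: 4^1 ≡ 4, 4^2 ≡ 4² = 16, 4^4 ≡ 16² = 256 ≡ 10, 4^8 ≡ 10² = 100 ≡ 18. Since 10 = 8 + 2, 4^10 ≡ 18·16: 18·16 = 288 ≡ 1. So 4^10 ≡ 1 (mod 41).
So φ(1) = φ(4) = 1 while 1 ≠ 4, hence φ is not injective.
A non-injective map from the 41-element set ℤ_{41} to itself takes at most 40 distinct values, so it cannot be surjective. Hence φ is not surjective.
Since φ is not surjective, we determine |image(φ)|. Computing x^10 mod 41 for each x (by repeated squaring, reducing mod 41 at every step), the values φ(0), φ(1), …, φ(40) are: 0, 1, 40, 9, 1, 40, 32, 9, 40, 40, 1, 9, 9, 9, 32, 32, 1, 32, 1, 32, 40, 40, 32, 1, 32, 1, 32, 32, 9, 9, 9, 1, 40, 40, 9, 32, 40, 1, 9, 40, 1.
The distinct values are {0, 1, 9, 32, 40}; there are 5 of them.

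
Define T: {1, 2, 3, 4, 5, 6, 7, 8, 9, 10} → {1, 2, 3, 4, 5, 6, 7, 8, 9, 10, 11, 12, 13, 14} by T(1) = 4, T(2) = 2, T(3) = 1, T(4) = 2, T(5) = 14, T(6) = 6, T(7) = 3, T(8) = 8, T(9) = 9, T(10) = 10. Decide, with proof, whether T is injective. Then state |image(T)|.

9

T(2) = 2 = T(4) with 2 ≠ 4, so T is not injective.
The image of T is {1, 2, 3, 4, 6, 8, 9, 10, 14}, which has 9 elements.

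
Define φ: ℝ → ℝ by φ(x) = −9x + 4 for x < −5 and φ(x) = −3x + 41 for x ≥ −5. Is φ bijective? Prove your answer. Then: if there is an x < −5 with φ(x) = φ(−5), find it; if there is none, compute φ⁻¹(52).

Both pieces are strictly decreasing (slopes −9 and −3), so each is injective on its own interval.
The left piece maps (−∞, −5) onto (49, ∞); the right piece maps [−5, ∞) onto (−∞, 56].
These images overlap. In particular φ(−5) = 56 (right piece), and solving −9x + 4 = 56 on the left piece gives x = −52/9 < −5.
So φ(−52/9) = φ(−5) with −52/9 ≠ −5, and φ is not injective, hence not bijective. This x = −52/9 is the requested value below −5.

-52/9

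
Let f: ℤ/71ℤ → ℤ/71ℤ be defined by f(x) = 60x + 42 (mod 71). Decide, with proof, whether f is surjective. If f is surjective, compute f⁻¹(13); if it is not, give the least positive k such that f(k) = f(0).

Since gcd(60, 71) = 1, 60 is invertible modulo 71. Euclid's algorithm: 71 = 1·60 + 11, 60 = 5·11 + 5, 11 = 2·5 + 1; back-substituting gives 1 = 58·60 − 49·71, so 60⁻¹ ≡ 58 (mod 71).
For any y ∈ ℤ/71ℤ, x = 58(y − 42) mod 71 satisfies f(x) = 60·58(y − 42) + 42 ≡ y (since 60·58 ≡ 1 mod 71). So every y has a preimage.
Therefore f is surjective.
Since f is surjective, we find f⁻¹(13): we need 60x ≡ 13 − 42 ≡ 42 (mod 71). Using 60⁻¹ = 58: x ≡ 58·42 = 2436 = 34·71 + 22, so x = 22.
Check: f(22) = 60·22 + 42 = 1362 = 19·71 + 13 ≡ 13 (mod 71).

22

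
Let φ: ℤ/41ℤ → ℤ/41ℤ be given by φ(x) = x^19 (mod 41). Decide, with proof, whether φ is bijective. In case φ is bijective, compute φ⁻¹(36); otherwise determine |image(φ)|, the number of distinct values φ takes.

8

Since 41 is prime, the nonzero elements of ℤ/41ℤ form a cyclic group of order 40.
As gcd(19, 40) = 1, raising to the 19th power is a bijection on this group: if x_1^19 ≡ x_2^19 then (x_1x_2^{−1})^19 = 1, and the only element of order dividing gcd(19, 40) = 1 is 1, so x_1 = x_2.
With φ(0) = 0 this makes φ injective on all of ℤ/41ℤ, hence bijective (finite equal-size domain and codomain). In particular φ is bijective.
Since φ is bijective, we find the preimage of 36. The inverse of x ↦ x^19 on (ℤ/41ℤ)^× is x ↦ x^19, because 19·19 = 361 = 9·40 + 1 ≡ 1 (mod 40) and x^{40} = 1 for x ≠ 0 (Fermat). So φ⁻¹(36) = 36^19 mod 41.
Repeated squaring mod 41: 36^1 ≡ 36, 36^2 ≡ 36² = 1296 ≡ 25, 36^4 ≡ 25² = 625 ≡ 10, 36^8 ≡ 10² = 100 ≡ 18, 36^16 ≡ 18² = 324 ≡ 37. Since 19 = 16 + 2 + 1, 36^19 ≡ 37·25·36: 37·25 = 925 ≡ 23, then 23·36 = 828 ≡ 8. So 36^19 ≡ 8 (mod 41).
Hence φ⁻¹(36) = 8.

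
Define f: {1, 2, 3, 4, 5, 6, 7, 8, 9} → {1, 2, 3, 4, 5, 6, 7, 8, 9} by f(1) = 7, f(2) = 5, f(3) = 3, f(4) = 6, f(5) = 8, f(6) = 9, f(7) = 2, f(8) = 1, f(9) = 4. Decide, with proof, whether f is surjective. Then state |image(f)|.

9

Every element of the codomain has a preimage: 1 = f(8), 2 = f(7), 3 = f(3), 4 = f(9), 5 = f(2), 6 = f(4), 7 = f(1), 8 = f(5), 9 = f(6).
Hence f is surjective.
The image of f is {1, 2, 3, 4, 5, 6, 7, 8, 9}, which has 9 elements.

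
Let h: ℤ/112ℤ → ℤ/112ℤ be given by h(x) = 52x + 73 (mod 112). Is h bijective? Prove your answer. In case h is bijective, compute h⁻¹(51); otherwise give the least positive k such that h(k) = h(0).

Recall: h is injective if h(u) = h(v) implies u = v.
We have gcd(52, 112) = 4 > 1. Taking u = 0 and v = 28: h(0) = 73 and h(28) = 52·28 + 73 = 1529 ≡ 73 (mod 112).
So h(0) = h(28) while 0 ≠ 28, thus h is not injective, hence not bijective.
Since h is not bijective, we find the least positive k with h(k) = h(0): this means 52k ≡ 0 (mod 112), i.e. 112 ∣ 52k. Since gcd(52, 112) = 4, dividing through by 4 this holds exactly when 28 ∣ 13k, and as gcd(13, 28) = 1, exactly when 28 ∣ k.
The smallest positive such k is 28.

28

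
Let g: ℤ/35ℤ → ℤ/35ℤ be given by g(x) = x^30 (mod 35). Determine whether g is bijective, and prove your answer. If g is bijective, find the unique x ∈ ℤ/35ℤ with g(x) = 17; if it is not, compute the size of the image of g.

6

g(2): Repeated squaring mod 35: 2^1 ≡ 2, 2^2 ≡ 2² = 4, 2^4 ≡ 4² = 16, 2^8 ≡ 16² = 256 ≡ 11, 2^16 ≡ 11² = 121 ≡ 16. Since 30 = 16 + 8 + 4 + 2, 2^30 ≡ 16·11·16·4: 16·11 = 176 ≡ 1, then 1·16 = 16, then 16·4 = 64 ≡ 29. So 2^30 ≡ 29 (mod 35).
g(3): Repeated squaring mod 35: 3^1 ≡ 3, 3^2 ≡ 3² = 9, 3^4 ≡ 9² = 81 ≡ 11, 3^8 ≡ 11² = 121 ≡ 16, 3^16 ≡ 16² = 256 ≡ 11. Since 30 = 16 + 8 + 4 + 2, 3^30 ≡ 11·16·11·9: 11·16 = 176 ≡ 1, then 1·11 = 11, then 11·9 = 99 ≡ 29. So 3^30 ≡ 29 (mod 35).
So g(2) = g(3) = 29 while 2 ≠ 3, hence g is not injective, hence not bijective.
Since g is not bijective, we determine |image(g)|. Computing x^30 mod 35 for each x (by repeated squaring, reducing mod 35 at every step), the values g(0), g(1), …, g(34) are: 0, 1, 29, 29, 1, 15, 1, 14, 29, 1, 15, 1, 29, 29, 21, 15, 1, 29, 29, 1, 15, 21, 29, 29, 1, 15, 1, 29, 14, 1, 15, 1, 29, 29, 1.
The distinct values are {0, 1, 14, 15, 21, 29}; there are 6 of them.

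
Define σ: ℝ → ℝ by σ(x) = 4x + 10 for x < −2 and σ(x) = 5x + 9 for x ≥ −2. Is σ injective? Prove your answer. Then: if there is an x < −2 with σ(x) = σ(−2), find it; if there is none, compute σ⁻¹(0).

-11/4

Both pieces are strictly increasing (slopes 4 and 5), so each is injective on its own interval.
The left piece maps (−∞, −2) onto (−∞, 2); the right piece maps [−2, ∞) onto [−1, ∞).
These images overlap. In particular σ(−2) = −1 (right piece), and solving 4x + 10 = −1 on the left piece gives x = −11/4 < −2.
So σ(−11/4) = σ(−2) with −11/4 ≠ −2, and σ is not injective. This x = −11/4 is the requested value below −2.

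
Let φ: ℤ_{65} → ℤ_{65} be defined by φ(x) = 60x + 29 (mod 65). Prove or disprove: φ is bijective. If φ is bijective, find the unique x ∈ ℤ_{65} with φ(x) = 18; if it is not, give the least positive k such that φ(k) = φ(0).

13

Recall: φ is injective if φ(a) = φ(b) implies a = b.
We have gcd(60, 65) = 5 > 1. Taking a = 0 and b = 13: φ(0) = 29 and φ(13) = 60·13 + 29 = 809 ≡ 29 (mod 65).
So φ(0) = φ(13) while 0 ≠ 13, therefore φ is not injective, hence not bijective.
Since φ is not bijective, we find the least positive k with φ(k) = φ(0): this means 60k ≡ 0 (mod 65), i.e. 65 ∣ 60k. Since gcd(60, 65) = 5, dividing through by 5 this holds exactly when 13 ∣ 12k, and as gcd(12, 13) = 1, exactly when 13 ∣ k.
The smallest positive such k is 13.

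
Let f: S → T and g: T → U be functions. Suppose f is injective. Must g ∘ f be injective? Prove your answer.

No. Take S = T = U = {1, 2, 3}, f = identity (injective), and g(x) = 1 for every x.
Then (g ∘ f)(1) = 1 = (g ∘ f)(3) with 1 ≠ 3, so g ∘ f is not injective.

not injective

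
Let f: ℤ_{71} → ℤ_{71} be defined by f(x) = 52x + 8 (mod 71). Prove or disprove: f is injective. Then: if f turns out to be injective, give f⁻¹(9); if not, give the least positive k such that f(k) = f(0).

56

If f(x_1) = f(x_2), then 52x_1 ≡ 52x_2 (mod 71). Because gcd(52, 71) = 1, we may cancel 52 to get x_1 ≡ x_2 (mod 71).
So f is injective.
We now compute 52⁻¹ mod 71 explicitly. Euclid's algorithm: 71 = 1·52 + 19, 52 = 2·19 + 14, 19 = 1·14 + 5, 14 = 2·5 + 4, 5 = 1·4 + 1; back-substituting gives 1 = 56·52 − 41·71, so 52⁻¹ ≡ 56 (mod 71).
Since f is injective, we find f⁻¹(9): we need 52x ≡ 9 − 8 ≡ 1 (mod 71). Using 52⁻¹ = 56: x ≡ 56·1 = 56, so x = 56.
Check: f(56) = 52·56 + 8 = 2920 = 41·71 + 9 ≡ 9 (mod 71).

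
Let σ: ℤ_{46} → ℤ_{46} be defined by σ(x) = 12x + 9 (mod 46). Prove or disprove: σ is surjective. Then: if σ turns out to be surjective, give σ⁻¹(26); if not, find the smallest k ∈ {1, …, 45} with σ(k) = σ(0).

23

Since gcd(12, 46) = 2, we have 12x ≡ 0 (mod 2) for all x, so σ(x) ≡ 1 (mod 2).
But 0 ≢ 1 (mod 2), so 0 ∈ ℤ_{46} has no preimage. Therefore σ is not surjective.
Since σ is not surjective, we find the least positive k with σ(k) = σ(0): this means 12k ≡ 0 (mod 46), i.e. 46 ∣ 12k. Since gcd(12, 46) = 2, dividing through by 2 this holds exactly when 23 ∣ 6k, and as gcd(6, 23) = 1, exactly when 23 ∣ k.
The smallest positive such k is 23.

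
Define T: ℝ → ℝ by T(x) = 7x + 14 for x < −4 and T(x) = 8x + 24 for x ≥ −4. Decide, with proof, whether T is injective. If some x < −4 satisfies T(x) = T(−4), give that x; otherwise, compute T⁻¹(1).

-23/8

Both pieces are strictly increasing (slopes 7 and 8), so each is injective on its own interval.
The left piece maps (−∞, −4) onto (−∞, −14); the right piece maps [−4, ∞) onto [−8, ∞).
These images are disjoint, so no value is attained by both pieces. So T is injective.
Because the two images are disjoint, no x < −4 has T(x) = T(−4), so we compute T⁻¹(1): 1 lies in [−8, ∞), so solve 8x + 24 = 1: x = (1 − 24)/8 = −23/8.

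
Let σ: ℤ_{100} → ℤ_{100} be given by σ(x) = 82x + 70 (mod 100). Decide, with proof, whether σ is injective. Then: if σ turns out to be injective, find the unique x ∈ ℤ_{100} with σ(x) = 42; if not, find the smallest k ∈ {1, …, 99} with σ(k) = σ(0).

We have gcd(82, 100) = 2 > 1. Taking u = 0 and v = 50: σ(0) = 70 and σ(50) = 82·50 + 70 = 4170 ≡ 70 (mod 100).
So σ(0) = σ(50) while 0 ≠ 50, so σ is not injective.
Since σ is not injective, we find the least positive k with σ(k) = σ(0): this means 82k ≡ 0 (mod 100), i.e. 100 ∣ 82k. Since gcd(82, 100) = 2, dividing through by 2 this holds exactly when 50 ∣ 41k, and as gcd(41, 50) = 1, exactly when 50 ∣ k.
The smallest positive such k is 50.

50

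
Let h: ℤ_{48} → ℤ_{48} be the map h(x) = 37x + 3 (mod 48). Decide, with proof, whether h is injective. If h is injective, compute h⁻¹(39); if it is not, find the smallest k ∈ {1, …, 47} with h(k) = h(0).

36

Recall that injectivity means: for all s, t in the domain, h(s) = h(t) implies s = t.
Suppose h(s) = h(t) in ℤ_{48}. Then 37s + 3 ≡ 37t + 3 (mod 48), hence 37(s − t) ≡ 0 (mod 48).
Since gcd(37, 48) = 1, 37 is invertible modulo 48, hence s − t ≡ 0 (mod 48), i.e. s = t.
So h is injective.
We now compute 37⁻¹ mod 48 explicitly. Euclid's algorithm: 48 = 1·37 + 11, 37 = 3·11 + 4, 11 = 2·4 + 3, 4 = 1·3 + 1; back-substituting gives 1 = 13·37 − 10·48, so 37⁻¹ ≡ 13 (mod 48).
Since h is injective, we compute h⁻¹(39): solve 37x + 3 ≡ 39 (mod 48), i.e. 37x ≡ 36 (mod 48).
Multiplying by 37⁻¹ = 13 gives x ≡ 13·36 = 468 = 9·48 + 36 ≡ 36 (mod 48).
Check: h(36) = 37·36 + 3 = 1335 = 27·48 + 39 ≡ 39 (mod 48).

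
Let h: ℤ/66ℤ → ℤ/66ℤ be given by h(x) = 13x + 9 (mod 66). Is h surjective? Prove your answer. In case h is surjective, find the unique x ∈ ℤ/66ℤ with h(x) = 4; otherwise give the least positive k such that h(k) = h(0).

25

Since gcd(13, 66) = 1, 13 is invertible modulo 66. Euclid's algorithm: 66 = 5·13 + 1; back-substituting gives 1 = 61·13 − 12·66, so 13⁻¹ ≡ 61 (mod 66).
Then y ↦ 61(y − 9) is a two-sided inverse to h, so every y ∈ ℤ/66ℤ has a preimage.
Therefore h is surjective.
Since h is surjective, we find h⁻¹(4): we need 13x ≡ 4 − 9 ≡ 61 (mod 66). Using 13⁻¹ = 61: x ≡ 61·61 = 3721 = 56·66 + 25, so x = 25.
Check: h(25) = 13·25 + 9 = 334 = 5·66 + 4 ≡ 4 (mod 66).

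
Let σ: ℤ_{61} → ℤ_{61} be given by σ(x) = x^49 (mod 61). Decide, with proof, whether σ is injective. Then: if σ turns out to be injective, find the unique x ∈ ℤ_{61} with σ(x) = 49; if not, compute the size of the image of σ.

Since 61 is prime, the nonzero elements of ℤ_{61} form a cyclic group of order 60.
As gcd(49, 60) = 1, raising to the 49th power is a bijection on this group: if u^49 ≡ v^49 then (uv^{−1})^49 = 1, and the only element of order dividing gcd(49, 60) = 1 is 1, so u = v.
With σ(0) = 0 this makes σ injective on all of ℤ_{61}, hence bijective (finite equal-size domain and codomain). In particular σ is injective.
Since σ is injective, we find the preimage of 49. The inverse of x ↦ x^49 on (ℤ_{61})^× is x ↦ x^49, because 49·49 = 2401 = 40·60 + 1 ≡ 1 (mod 60) and x^{60} = 1 for x ≠ 0 (Fermat). So σ⁻¹(49) = 49^49 mod 61.
Repeated squaring mod 61: 49^1 ≡ 49, 49^2 ≡ 49² = 2401 ≡ 22, 49^4 ≡ 22² = 484 ≡ 57, 49^8 ≡ 57² = 3249 ≡ 16, 49^16 ≡ 16² = 256 ≡ 12, 49^32 ≡ 12² = 144 ≡ 22. Since 49 = 32 + 16 + 1, 49^49 ≡ 22·12·49: 22·12 = 264 ≡ 20, then 20·49 = 980 ≡ 4. So 49^49 ≡ 4 (mod 61).
Hence σ⁻¹(49) = 4.

4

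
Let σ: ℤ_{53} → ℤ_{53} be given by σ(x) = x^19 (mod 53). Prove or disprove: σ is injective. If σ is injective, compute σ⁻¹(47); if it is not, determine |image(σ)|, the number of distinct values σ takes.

Since 53 is prime, the nonzero elements of ℤ_{53} form a cyclic group of order 52.
As gcd(19, 52) = 1, raising to the 19th power is a bijection on this group: if s^19 ≡ t^19 then (st^{−1})^19 = 1, and the only element of order dividing gcd(19, 52) = 1 is 1, so s = t.
With σ(0) = 0 this makes σ injective on all of ℤ_{53}, hence bijective (finite equal-size domain and codomain). In particular σ is injective.
Since σ is injective, we find the preimage of 47. The inverse of x ↦ x^19 on (ℤ_{53})^× is x ↦ x^11, because 19·11 = 209 = 4·52 + 1 ≡ 1 (mod 52) and x^{52} = 1 for x ≠ 0 (Fermat). So σ⁻¹(47) = 47^11 mod 53.
Repeated squaring mod 53: 47^1 ≡ 47, 47^2 ≡ 47² = 2209 ≡ 36, 47^4 ≡ 36² = 1296 ≡ 24, 47^8 ≡ 24² = 576 ≡ 46. Since 11 = 8 + 2 + 1, 47^11 ≡ 46·36·47: 46·36 = 1656 ≡ 13, then 13·47 = 611 ≡ 28. So 47^11 ≡ 28 (mod 53).
Hence σ⁻¹(47) = 28.

28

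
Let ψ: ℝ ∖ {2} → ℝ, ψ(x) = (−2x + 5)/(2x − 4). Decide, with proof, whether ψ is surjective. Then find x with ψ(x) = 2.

If ψ(x) = −1, cross-multiplying gives 2(−2x + 5) = −2(2x − 4), which simplifies to 10 = 8 — false.  So −1 has no preimage and ψ is not surjective.
Solving ψ(x) = 2: cross-multiplying gives −2x + 5 = 2(2x − 4), which rearranges to −6x = −13, so x = 13/6.

13/6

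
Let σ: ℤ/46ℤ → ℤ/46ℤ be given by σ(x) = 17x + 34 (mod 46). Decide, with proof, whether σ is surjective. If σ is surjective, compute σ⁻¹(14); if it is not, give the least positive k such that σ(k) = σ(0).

34

Since gcd(17, 46) = 1, 17 is invertible modulo 46. Euclid's algorithm: 46 = 2·17 + 12, 17 = 1·12 + 5, 12 = 2·5 + 2, 5 = 2·2 + 1; back-substituting gives 1 = 19·17 − 7·46, so 17⁻¹ ≡ 19 (mod 46).
Then y ↦ 19(y − 34) is a two-sided inverse to σ, so every y ∈ ℤ/46ℤ has a preimage.
Hence σ is surjective.
Since σ is surjective, we find σ⁻¹(14): we need 17x ≡ 14 − 34 ≡ 26 (mod 46). Using 17⁻¹ = 19: x ≡ 19·26 = 494 = 10·46 + 34, so x = 34.
Check: σ(34) = 17·34 + 34 = 612 = 13·46 + 14 ≡ 14 (mod 46).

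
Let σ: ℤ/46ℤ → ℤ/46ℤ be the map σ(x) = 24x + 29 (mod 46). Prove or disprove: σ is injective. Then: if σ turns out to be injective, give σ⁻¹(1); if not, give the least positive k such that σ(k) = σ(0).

We have gcd(24, 46) = 2 > 1. Taking s = 0 and t = 23: σ(0) = 29 and σ(23) = 24·23 + 29 = 581 ≡ 29 (mod 46).
So σ(0) = σ(23) while 0 ≠ 23, so σ is not injective.
Since σ is not injective, we find the least positive k with σ(k) = σ(0): this means 24k ≡ 0 (mod 46), i.e. 46 ∣ 24k. Since gcd(24, 46) = 2, dividing through by 2 this holds exactly when 23 ∣ 12k, and as gcd(12, 23) = 1, exactly when 23 ∣ k.
The smallest positive such k is 23.

23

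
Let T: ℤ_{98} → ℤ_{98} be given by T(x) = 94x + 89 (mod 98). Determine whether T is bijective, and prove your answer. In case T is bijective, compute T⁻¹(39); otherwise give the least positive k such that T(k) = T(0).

Recall: T is injective when T(a) = T(b) forces a = b.
We have gcd(94, 98) = 2 > 1. Taking a = 0 and b = 49: T(0) = 89 and T(49) = 94·49 + 89 = 4695 ≡ 89 (mod 98).
So T(0) = T(49) while 0 ≠ 49, thus T is not injective, hence not bijective.
Since T is not bijective, we find the least positive k with T(k) = T(0): this means 94k ≡ 0 (mod 98), i.e. 98 ∣ 94k. Since gcd(94, 98) = 2, dividing through by 2 this holds exactly when 49 ∣ 47k, and as gcd(47, 49) = 1, exactly when 49 ∣ k.
The smallest positive such k is 49.

49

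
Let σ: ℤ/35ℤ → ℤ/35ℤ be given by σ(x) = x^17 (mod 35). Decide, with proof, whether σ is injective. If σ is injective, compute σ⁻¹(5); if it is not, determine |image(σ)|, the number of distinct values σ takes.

10

Computing x^17 mod 35 for each x (by repeated squaring, reducing mod 35 at every step), the values σ(0), σ(1), …, σ(34) are: 0, 1, 32, 33, 9, 10, 6, 7, 8, 4, 5, 16, 17, 13, 14, 15, 11, 12, 23, 24, 20, 21, 22, 18, 19, 30, 31, 27, 28, 29, 25, 26, 2, 3, 34.
Every element of ℤ/35ℤ appears exactly once in this list, so σ is a bijection, and in particular injective.
Since σ is injective, we read off the preimage of 5 from the same table: σ(10) = 5, so σ⁻¹(5) = 10.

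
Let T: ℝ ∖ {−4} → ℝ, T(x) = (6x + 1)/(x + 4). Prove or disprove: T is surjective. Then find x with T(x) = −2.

-9/8

If T(x) = 6, cross-multiplying gives 1(6x + 1) = 6(x + 4), which simplifies to 1 = 24 — false.  So 6 has no preimage and T is not surjective.
Solving T(x) = −2: cross-multiplying gives 6x + 1 = −2(x + 4), which rearranges to 8x = −9, so x = −9/8.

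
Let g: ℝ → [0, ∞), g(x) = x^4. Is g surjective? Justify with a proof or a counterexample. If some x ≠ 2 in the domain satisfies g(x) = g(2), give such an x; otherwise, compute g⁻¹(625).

-2

For any y ∈ [0, ∞), x = y^{1/4} ∈ ℝ satisfies x^4 = y, so g is surjective.
For the follow-up, such an x exists: taking x = −2 ∈ ℝ gives g(−2) = 16 = g(2) with −2 ≠ 2.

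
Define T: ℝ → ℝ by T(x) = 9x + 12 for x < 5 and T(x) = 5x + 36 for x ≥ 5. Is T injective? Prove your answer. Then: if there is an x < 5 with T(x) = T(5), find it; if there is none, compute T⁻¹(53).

Both pieces are strictly increasing (slopes 9 and 5), so each is injective on its own interval.
The left piece maps (−∞, 5) onto (−∞, 57); the right piece maps [5, ∞) onto [61, ∞).
These images are disjoint, so no value is attained by both pieces. Thus T is injective.
Because the two images are disjoint, no x < 5 has T(x) = T(5), so we compute T⁻¹(53): 53 lies in (−∞, 57), so solve 9x + 12 = 53: x = (53 − 12)/9 = 41/9.

41/9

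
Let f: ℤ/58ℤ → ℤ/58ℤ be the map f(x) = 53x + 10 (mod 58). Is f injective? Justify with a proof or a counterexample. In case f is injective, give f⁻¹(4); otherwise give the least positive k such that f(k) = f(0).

36

Suppose f(x_1) = f(x_2) in ℤ/58ℤ. Then 53x_1 + 10 ≡ 53x_2 + 10 (mod 58), so 53(x_1 − x_2) ≡ 0 (mod 58).
Since gcd(53, 58) = 1, 53 is invertible modulo 58, hence x_1 − x_2 ≡ 0 (mod 58), i.e. x_1 = x_2.
Thus f is injective.
We now compute 53⁻¹ mod 58 explicitly. Euclid's algorithm: 58 = 1·53 + 5, 53 = 10·5 + 3, 5 = 1·3 + 2, 3 = 1·2 + 1; back-substituting gives 1 = 23·53 − 21·58, so 53⁻¹ ≡ 23 (mod 58).
Since f is injective, we find f⁻¹(4): we need 53x ≡ 4 − 10 ≡ 52 (mod 58). Using 53⁻¹ = 23: x ≡ 23·52 = 1196 = 20·58 + 36, so x = 36.
Check: f(36) = 53·36 + 10 = 1918 = 33·58 + 4 ≡ 4 (mod 58).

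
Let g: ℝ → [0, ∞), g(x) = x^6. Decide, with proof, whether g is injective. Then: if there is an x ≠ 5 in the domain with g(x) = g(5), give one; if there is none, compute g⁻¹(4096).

g(5) = 15625 = (−5)^6 = g(−5) (since 6 is even), with 5 ≠ −5. So g is not injective.
For the follow-up, such an x exists: taking x = −5 ∈ ℝ gives g(−5) = 15625 = g(5) with −5 ≠ 5.

-5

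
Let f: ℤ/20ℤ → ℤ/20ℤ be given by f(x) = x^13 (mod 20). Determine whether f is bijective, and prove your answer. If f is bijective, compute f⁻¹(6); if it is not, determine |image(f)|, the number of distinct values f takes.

f(0) = 0^13 = 0.
f(10): Repeated squaring mod 20: 10^1 ≡ 10, 10^2 ≡ 10² = 100 ≡ 0, 10^4 ≡ 0² = 0, 10^8 ≡ 0² = 0. Since 13 = 8 + 4 + 1, 10^13 ≡ 0·0·10: 0·0 = 0, then 0·10 = 0. So 10^13 ≡ 0 (mod 20).
So f(0) = f(10) = 0 while 0 ≠ 10, thus f is not injective, hence not bijective.
Since f is not bijective, we determine |image(f)|. Computing x^13 mod 20 for each x (by repeated squaring, reducing mod 20 at every step), the values f(0), f(1), …, f(19) are: 0, 1, 12, 3, 4, 5, 16, 7, 8, 9, 0, 11, 12, 13, 4, 15, 16, 17, 8, 19.
The distinct values are {0, 1, 3, 4, 5, 7, 8, 9, 11, 12, 13, 15, 16, 17, 19}; there are 15 of them.

15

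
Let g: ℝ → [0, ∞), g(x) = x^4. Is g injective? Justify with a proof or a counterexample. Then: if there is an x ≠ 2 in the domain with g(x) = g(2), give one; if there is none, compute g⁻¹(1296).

g(2) = 16 = (−2)^4 = g(−2) (since 4 is even), with 2 ≠ −2. So g is not injective.
For the follow-up, such an x exists: taking x = −2 ∈ ℝ gives g(−2) = 16 = g(2) with −2 ≠ 2.

-2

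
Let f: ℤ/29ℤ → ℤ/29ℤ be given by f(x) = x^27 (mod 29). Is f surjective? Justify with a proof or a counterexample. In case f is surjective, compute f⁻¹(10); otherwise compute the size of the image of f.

Since 29 is prime, the nonzero elements of ℤ/29ℤ form a cyclic group of order 28.
As gcd(27, 28) = 1, raising to the 27th power is a bijection on this group: if x_1^27 ≡ x_2^27 then (x_1x_2^{−1})^27 = 1, and the only element of order dividing gcd(27, 28) = 1 is 1, so x_1 = x_2.
With f(0) = 0 this makes f injective on all of ℤ/29ℤ, hence bijective (finite equal-size domain and codomain). In particular f is surjective.
Since f is surjective, we find the preimage of 10. The inverse of x ↦ x^27 on (ℤ/29ℤ)^× is x ↦ x^27, because 27·27 = 729 = 26·28 + 1 ≡ 1 (mod 28) and x^{28} = 1 for x ≠ 0 (Fermat). So f⁻¹(10) = 10^27 mod 29.
Repeated squaring mod 29: 10^1 ≡ 10, 10^2 ≡ 10² = 100 ≡ 13, 10^4 ≡ 13² = 169 ≡ 24, 10^8 ≡ 24² = 576 ≡ 25, 10^16 ≡ 25² = 625 ≡ 16. Since 27 = 16 + 8 + 2 + 1, 10^27 ≡ 16·25·13·10: 16·25 = 400 ≡ 23, then 23·13 = 299 ≡ 9, then 9·10 = 90 ≡ 3. So 10^27 ≡ 3 (mod 29).
Hence f⁻¹(10) = 3.

3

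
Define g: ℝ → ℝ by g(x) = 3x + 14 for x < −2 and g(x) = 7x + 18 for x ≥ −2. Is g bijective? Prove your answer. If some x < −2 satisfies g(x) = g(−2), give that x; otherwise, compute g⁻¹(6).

Both pieces are strictly increasing (slopes 3 and 7), so each is injective on its own interval.
The left piece maps (−∞, −2) onto (−∞, 8); the right piece maps [−2, ∞) onto [4, ∞).
These images overlap. In particular g(−2) = 4 (right piece), and solving 3x + 14 = 4 on the left piece gives x = −10/3 < −2.
So g(−10/3) = g(−2) with −10/3 ≠ −2, and g is not injective, hence not bijective. This x = −10/3 is the requested value below −2.

-10/3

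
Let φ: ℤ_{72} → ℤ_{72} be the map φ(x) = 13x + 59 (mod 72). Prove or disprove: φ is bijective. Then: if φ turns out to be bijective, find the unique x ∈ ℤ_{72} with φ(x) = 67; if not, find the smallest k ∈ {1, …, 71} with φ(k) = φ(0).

56

Recall that injectivity means: for all a, b in the domain, φ(a) = φ(b) implies a = b.
Suppose φ(a) = φ(b) in ℤ_{72}. Then 13a + 59 ≡ 13b + 59 (mod 72), thus 13(a − b) ≡ 0 (mod 72).
Since gcd(13, 72) = 1, 13 is invertible modulo 72, thus a − b ≡ 0 (mod 72), i.e. a = b.
We now compute 13⁻¹ mod 72 explicitly. Euclid's algorithm: 72 = 5·13 + 7, 13 = 1·7 + 6, 7 = 1·6 + 1; back-substituting gives 1 = 61·13 − 11·72, so 13⁻¹ ≡ 61 (mod 72).
Then y ↦ 61(y − 59) is a two-sided inverse to φ, so every y ∈ ℤ_{72} has a preimage.
So φ is bijective.
Since φ is bijective, we compute φ⁻¹(67): solve 13x + 59 ≡ 67 (mod 72), i.e. 13x ≡ 8 (mod 72).
Multiplying by 13⁻¹ = 61 gives x ≡ 61·8 = 488 = 6·72 + 56 ≡ 56 (mod 72).
Check: φ(56) = 13·56 + 59 = 787 = 10·72 + 67 ≡ 67 (mod 72).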